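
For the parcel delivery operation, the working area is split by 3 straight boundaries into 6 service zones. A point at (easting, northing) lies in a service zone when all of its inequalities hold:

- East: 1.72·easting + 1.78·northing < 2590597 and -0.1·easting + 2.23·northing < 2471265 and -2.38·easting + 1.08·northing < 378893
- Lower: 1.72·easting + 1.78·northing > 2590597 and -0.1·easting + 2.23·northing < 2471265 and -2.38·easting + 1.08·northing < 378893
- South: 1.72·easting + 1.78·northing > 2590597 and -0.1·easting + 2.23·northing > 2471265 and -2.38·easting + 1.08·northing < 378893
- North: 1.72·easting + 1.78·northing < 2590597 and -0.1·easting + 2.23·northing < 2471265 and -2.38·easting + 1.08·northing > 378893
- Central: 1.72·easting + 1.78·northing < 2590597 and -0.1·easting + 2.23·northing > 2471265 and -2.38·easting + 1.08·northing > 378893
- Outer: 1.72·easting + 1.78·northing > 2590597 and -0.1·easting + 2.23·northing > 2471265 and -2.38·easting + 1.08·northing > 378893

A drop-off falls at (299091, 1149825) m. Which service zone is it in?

Central

1.72·299091 + 1.78·1149825 = 2561125.020, which is < 2590597
-0.1·299091 + 2.23·1149825 = 2534200.650, which is > 2471265
-2.38·299091 + 1.08·1149825 = 529974.420, which is > 378893
This sign pattern matches Central.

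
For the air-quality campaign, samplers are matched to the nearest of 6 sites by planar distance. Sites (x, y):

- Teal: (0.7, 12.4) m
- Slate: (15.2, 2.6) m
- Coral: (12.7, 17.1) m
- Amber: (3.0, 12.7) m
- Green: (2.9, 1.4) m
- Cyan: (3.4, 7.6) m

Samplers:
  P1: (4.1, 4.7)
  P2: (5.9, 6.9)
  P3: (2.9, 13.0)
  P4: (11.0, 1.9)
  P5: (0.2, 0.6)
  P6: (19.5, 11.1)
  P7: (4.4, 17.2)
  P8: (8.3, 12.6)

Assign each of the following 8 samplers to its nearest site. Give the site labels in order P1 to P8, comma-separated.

P1 → Cyan (d²=8.90)
P2 → Cyan (d²=6.74)
P3 → Amber (d²=0.10)
P4 → Slate (d²=18.13)
P5 → Green (d²=7.93)
P6 → Coral (d²=82.24)
P7 → Amber (d²=22.21)
P8 → Amber (d²=28.10)

Cyan, Cyan, Amber, Slate, Green, Coral, Amber, Amber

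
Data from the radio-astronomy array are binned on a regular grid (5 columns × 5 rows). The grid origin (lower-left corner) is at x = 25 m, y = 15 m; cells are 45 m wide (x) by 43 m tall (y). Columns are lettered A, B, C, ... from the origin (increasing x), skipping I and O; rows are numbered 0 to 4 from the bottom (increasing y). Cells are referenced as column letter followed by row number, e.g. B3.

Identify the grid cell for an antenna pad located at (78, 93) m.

Column index: ⌊(78 − 25) / 45⌋ = ⌊1.178⌋ = 1 → column B
Row offset from origin: ⌊(93 − 15) / 43⌋ = ⌊1.814⌋ = 1 → row 1

B1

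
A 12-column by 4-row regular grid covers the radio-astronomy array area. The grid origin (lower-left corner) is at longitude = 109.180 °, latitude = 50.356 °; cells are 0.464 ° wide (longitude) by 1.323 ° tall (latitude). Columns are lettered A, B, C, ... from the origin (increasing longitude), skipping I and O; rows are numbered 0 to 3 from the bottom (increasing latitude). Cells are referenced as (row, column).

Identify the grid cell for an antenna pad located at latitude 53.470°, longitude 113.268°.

Column index: ⌊(113.268 − 109.180) / 0.464⌋ = ⌊8.810⌋ = 8 → column J
Row offset from origin: ⌊(53.470 − 50.356) / 1.323⌋ = ⌊2.354⌋ = 2 → row 2

(2, J)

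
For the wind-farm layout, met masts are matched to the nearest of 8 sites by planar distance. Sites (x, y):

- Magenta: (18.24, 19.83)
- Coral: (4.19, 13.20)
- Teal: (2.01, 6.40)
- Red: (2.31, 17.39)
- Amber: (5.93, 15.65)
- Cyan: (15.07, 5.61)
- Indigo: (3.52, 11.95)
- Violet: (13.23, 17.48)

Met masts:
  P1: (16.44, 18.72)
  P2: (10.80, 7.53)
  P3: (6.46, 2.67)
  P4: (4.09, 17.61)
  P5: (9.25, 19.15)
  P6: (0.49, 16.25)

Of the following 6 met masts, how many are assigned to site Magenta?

1

P1 → Magenta
P2 → Cyan
P3 → Teal
P4 → Red
P5 → Violet
P6 → Red
1 of the 6 goes to Magenta.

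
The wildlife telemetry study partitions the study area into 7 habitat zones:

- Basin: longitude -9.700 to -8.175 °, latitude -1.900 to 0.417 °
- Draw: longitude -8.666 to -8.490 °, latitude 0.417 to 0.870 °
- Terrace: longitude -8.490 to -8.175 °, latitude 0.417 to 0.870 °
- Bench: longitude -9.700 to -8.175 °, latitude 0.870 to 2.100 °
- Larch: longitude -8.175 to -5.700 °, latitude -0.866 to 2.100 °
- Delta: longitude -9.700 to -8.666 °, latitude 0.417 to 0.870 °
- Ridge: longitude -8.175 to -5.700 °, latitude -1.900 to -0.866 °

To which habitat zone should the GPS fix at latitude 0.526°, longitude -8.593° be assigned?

Draw

The point has longitude = -8.593 and latitude = 0.526.
Only Draw satisfies -8.666 ≤ longitude ≤ -8.490 and 0.417 ≤ latitude ≤ 0.870.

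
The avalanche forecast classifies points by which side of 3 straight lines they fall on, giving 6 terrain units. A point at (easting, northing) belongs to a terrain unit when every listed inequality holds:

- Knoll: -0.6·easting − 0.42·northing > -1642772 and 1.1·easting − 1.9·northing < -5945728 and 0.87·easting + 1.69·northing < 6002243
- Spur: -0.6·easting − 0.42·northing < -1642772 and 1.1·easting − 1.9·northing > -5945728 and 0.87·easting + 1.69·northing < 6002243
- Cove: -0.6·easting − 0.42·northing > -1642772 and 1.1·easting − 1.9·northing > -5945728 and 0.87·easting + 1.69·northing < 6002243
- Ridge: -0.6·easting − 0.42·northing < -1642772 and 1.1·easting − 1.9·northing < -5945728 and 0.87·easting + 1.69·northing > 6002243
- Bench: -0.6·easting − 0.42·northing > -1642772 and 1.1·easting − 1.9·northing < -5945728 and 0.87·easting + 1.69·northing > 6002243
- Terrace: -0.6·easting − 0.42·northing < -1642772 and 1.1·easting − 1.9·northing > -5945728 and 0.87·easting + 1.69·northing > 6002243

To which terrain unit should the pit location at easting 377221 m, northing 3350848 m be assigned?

Knoll

-0.6·377221 − 0.42·3350848 = -1633688.760, which is > -1642772
1.1·377221 − 1.9·3350848 = -5951668.100, which is < -5945728
0.87·377221 + 1.69·3350848 = 5991115.390, which is < 6002243
This sign pattern matches Knoll.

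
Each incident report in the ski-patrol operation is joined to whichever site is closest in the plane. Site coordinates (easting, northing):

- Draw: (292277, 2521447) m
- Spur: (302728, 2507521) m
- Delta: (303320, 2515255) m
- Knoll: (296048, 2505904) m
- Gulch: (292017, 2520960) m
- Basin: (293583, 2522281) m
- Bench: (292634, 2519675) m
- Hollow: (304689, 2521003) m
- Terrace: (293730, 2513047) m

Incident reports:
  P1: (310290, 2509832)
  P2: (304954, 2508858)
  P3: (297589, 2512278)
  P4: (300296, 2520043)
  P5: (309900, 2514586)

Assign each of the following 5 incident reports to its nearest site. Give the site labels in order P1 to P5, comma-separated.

Spur, Spur, Terrace, Hollow, Delta

P1 → Spur (d²=62524565.00)
P2 → Spur (d²=6742645.00)
P3 → Terrace (d²=15483242.00)
P4 → Hollow (d²=20220049.00)
P5 → Delta (d²=43743961.00)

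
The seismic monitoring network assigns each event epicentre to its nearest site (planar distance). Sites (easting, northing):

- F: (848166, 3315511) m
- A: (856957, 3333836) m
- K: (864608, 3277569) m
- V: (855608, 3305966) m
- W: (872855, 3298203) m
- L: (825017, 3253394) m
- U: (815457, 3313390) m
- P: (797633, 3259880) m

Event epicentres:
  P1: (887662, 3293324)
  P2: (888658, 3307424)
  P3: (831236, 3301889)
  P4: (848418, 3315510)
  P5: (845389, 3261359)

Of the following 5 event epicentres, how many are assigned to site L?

1

P1 → W
P2 → W
P3 → U
P4 → F
P5 → L
1 of the 5 goes to L.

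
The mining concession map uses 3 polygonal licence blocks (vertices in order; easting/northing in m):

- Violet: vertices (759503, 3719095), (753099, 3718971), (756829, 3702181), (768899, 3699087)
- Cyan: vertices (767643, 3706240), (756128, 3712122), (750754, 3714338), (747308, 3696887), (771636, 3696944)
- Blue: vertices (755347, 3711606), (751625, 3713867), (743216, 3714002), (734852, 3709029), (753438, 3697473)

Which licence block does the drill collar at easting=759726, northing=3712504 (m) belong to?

Violet

Cast a ray rightward from (759726, 3712504). For each polygon, the edges (by vertex number in listed order) whose endpoints lie on opposite sides of northing = 3712504, where each meets that height, and whether that is right or left of the point:
Violet: 2–3 at easting≈754535.7 (left), 4–1 at easting≈762598.2 (right) → 1 crossing.
Cyan: 2–3 at easting≈755201.6 (left), 3–4 at easting≈750391.8 (left) → 0 crossings.
Blue: 1–2 at easting≈753868.7 (left), 3–4 at easting≈740696.5 (left) → 0 crossings.
Only Violet has an odd count, so the point is inside Violet.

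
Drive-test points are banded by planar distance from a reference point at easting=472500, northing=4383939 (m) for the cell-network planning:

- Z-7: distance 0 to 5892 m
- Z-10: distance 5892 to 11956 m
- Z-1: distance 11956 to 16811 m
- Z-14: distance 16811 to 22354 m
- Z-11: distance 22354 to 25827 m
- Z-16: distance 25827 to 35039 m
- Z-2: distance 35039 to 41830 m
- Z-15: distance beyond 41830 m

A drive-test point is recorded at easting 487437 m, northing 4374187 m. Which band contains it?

Distance = √((487437−472500)² + (4374187−4383939)²) = √(223113969.000 + 95101504.000) = 17838.595 m.
16811 ≤ 17838.595 < 22354 → Z-14.

Z-14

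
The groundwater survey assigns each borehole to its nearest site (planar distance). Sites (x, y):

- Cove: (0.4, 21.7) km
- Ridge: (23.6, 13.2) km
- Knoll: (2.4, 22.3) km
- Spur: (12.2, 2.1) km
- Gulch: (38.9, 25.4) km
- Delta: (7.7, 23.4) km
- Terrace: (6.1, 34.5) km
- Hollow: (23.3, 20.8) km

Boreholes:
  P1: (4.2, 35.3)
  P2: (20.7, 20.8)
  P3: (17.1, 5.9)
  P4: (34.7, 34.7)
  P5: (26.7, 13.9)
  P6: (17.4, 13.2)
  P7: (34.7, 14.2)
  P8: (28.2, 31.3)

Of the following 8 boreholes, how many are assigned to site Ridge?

3

P1 → Terrace
P2 → Hollow
P3 → Spur
P4 → Gulch
P5 → Ridge
P6 → Ridge
P7 → Ridge
P8 → Hollow
3 of the 8 go to Ridge.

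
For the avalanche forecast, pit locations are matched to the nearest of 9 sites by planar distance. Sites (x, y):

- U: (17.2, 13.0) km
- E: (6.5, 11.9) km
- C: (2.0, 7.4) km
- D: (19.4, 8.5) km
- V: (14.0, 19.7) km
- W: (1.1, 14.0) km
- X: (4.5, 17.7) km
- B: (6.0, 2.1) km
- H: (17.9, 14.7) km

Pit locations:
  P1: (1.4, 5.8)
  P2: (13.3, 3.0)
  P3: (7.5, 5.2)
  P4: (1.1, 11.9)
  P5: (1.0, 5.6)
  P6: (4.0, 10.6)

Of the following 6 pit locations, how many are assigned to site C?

P1 → C
P2 → B
P3 → B
P4 → W
P5 → C
P6 → E
2 of the 6 go to C.

2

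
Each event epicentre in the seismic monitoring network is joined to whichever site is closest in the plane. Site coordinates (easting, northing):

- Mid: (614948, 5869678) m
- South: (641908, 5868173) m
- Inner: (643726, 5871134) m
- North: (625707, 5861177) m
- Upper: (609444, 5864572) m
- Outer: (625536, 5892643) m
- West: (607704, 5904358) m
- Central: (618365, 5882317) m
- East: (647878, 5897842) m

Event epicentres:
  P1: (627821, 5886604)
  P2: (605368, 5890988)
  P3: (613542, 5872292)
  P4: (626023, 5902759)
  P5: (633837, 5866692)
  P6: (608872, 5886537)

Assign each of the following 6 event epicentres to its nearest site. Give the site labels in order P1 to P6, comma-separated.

P1 → Outer (d²=41690746.00)
P2 → West (d²=184213796.00)
P3 → Mid (d²=8809832.00)
P4 → Outer (d²=102570625.00)
P5 → South (d²=67334402.00)
P6 → Central (d²=107925449.00)

Outer, West, Mid, Outer, South, Central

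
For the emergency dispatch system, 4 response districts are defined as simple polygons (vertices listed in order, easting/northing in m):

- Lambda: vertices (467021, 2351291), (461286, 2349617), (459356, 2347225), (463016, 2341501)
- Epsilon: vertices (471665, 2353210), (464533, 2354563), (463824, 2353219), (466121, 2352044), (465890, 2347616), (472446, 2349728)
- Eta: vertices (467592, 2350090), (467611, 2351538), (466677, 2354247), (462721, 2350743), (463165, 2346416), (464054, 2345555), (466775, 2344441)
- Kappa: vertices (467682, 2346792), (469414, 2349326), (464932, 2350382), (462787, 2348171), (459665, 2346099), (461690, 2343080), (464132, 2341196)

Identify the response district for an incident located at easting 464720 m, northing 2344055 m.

Kappa

Cast a ray rightward from (464720, 2344055). For each polygon, the edges (by vertex number in listed order) whose endpoints lie on opposite sides of northing = 2344055, where each meets that height, and whether that is right or left of the point:
Lambda: 3–4 at easting≈461382.9 (left), 4–1 at easting≈464060.8 (left) → 0 crossings.
Epsilon: no edge straddles that height → 0 crossings.
Eta: no edge straddles that height → 0 crossings.
Kappa: 5–6 at easting≈461036.0 (left), 7–1 at easting≈465945.7 (right) → 1 crossing.
Only Kappa has an odd count, so the point is inside Kappa.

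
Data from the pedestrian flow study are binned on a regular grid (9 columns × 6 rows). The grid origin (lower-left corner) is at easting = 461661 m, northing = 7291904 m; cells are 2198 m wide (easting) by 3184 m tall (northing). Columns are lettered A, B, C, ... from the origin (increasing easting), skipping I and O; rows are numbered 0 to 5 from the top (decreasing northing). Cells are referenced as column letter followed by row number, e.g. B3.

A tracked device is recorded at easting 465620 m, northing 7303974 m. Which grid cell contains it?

Column index: ⌊(465620 − 461661) / 2198⌋ = ⌊1.801⌋ = 1 → column B
Row offset from origin: ⌊(7303974 − 7291904) / 3184⌋ = ⌊3.791⌋ = 3 → row 2 (counted from top)

B2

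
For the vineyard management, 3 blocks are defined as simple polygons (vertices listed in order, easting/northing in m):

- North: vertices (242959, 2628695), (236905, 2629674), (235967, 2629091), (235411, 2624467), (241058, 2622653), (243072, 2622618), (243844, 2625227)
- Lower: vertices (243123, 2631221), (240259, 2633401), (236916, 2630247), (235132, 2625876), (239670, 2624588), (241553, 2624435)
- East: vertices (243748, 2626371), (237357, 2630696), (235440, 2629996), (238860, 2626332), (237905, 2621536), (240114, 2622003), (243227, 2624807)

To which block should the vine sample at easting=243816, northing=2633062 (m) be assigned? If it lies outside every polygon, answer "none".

none

Cast a ray rightward from (243816, 2633062). For each polygon, the edges (by vertex number in listed order) whose endpoints lie on opposite sides of northing = 2633062, where each meets that height, and whether that is right or left of the point:
North: no edge straddles that height → 0 crossings.
Lower: 1–2 at easting≈240704.4 (left), 2–3 at easting≈239899.7 (left) → 0 crossings.
East: no edge straddles that height → 0 crossings.
All counts are even, so the point lies outside every listed polygon.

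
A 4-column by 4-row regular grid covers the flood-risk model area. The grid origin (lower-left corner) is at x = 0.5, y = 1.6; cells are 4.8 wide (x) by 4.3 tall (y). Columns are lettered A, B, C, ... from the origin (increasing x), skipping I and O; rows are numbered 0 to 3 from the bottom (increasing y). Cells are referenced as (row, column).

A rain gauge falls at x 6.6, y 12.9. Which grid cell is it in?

(2, B)

Column index: ⌊(6.6 − 0.5) / 4.8⌋ = ⌊1.271⌋ = 1 → column B
Row offset from origin: ⌊(12.9 − 1.6) / 4.3⌋ = ⌊2.628⌋ = 2 → row 2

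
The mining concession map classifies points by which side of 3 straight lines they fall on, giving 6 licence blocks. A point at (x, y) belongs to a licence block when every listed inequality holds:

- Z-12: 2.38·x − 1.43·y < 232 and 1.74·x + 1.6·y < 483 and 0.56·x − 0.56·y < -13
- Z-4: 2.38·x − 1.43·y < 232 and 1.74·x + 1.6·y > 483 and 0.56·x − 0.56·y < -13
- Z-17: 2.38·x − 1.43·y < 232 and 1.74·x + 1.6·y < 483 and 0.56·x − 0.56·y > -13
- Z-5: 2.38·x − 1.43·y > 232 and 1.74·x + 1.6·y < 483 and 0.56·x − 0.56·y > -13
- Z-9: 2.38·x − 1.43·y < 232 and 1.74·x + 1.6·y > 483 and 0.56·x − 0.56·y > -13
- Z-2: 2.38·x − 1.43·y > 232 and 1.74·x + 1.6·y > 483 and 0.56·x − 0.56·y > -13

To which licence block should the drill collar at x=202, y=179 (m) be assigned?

Z-9

2.38·202 − 1.43·179 = 224.790, which is < 232
1.74·202 + 1.6·179 = 637.880, which is > 483
0.56·202 − 0.56·179 = 12.880, which is > -13
This sign pattern matches Z-9.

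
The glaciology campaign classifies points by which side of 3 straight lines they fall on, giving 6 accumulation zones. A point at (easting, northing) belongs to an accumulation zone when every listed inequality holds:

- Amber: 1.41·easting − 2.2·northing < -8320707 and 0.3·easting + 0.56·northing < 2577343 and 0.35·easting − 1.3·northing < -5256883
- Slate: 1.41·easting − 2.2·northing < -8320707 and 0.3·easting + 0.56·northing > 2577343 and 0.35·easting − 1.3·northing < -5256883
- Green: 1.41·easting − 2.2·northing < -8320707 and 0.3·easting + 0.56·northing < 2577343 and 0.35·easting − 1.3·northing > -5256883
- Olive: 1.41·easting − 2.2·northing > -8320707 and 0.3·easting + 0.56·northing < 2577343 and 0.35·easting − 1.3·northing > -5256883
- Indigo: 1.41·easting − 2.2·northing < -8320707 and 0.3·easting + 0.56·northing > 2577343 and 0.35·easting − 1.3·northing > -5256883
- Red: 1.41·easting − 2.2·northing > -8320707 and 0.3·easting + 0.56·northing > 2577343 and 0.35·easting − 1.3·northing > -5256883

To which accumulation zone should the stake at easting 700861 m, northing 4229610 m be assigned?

Red

1.41·700861 − 2.2·4229610 = -8316927.990, which is > -8320707
0.3·700861 + 0.56·4229610 = 2578839.900, which is > 2577343
0.35·700861 − 1.3·4229610 = -5253191.650, which is > -5256883
This sign pattern matches Red.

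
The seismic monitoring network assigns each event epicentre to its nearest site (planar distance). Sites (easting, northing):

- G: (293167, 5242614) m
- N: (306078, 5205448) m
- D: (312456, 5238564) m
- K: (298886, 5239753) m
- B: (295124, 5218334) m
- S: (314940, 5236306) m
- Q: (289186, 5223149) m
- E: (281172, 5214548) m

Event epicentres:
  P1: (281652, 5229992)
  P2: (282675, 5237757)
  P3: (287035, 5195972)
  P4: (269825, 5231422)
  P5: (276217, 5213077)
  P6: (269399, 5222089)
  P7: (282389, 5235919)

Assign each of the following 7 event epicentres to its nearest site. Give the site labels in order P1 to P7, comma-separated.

Q, G, E, E, E, E, G

P1 → Q (d²=103587805.00)
P2 → G (d²=133672513.00)
P3 → E (d²=379442545.00)
P4 → E (d²=413486285.00)
P5 → E (d²=26715866.00)
P6 → E (d²=195470210.00)
P7 → G (d²=160988309.00)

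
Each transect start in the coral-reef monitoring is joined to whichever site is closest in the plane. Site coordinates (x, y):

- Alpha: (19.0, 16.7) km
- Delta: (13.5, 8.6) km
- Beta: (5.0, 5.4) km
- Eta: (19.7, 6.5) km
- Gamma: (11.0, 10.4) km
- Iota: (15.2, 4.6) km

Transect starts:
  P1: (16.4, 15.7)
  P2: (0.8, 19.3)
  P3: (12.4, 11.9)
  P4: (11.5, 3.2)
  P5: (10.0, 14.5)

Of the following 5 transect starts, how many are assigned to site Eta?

0

P1 → Alpha
P2 → Gamma
P3 → Gamma
P4 → Iota
P5 → Gamma
0 of the 5 go to Eta.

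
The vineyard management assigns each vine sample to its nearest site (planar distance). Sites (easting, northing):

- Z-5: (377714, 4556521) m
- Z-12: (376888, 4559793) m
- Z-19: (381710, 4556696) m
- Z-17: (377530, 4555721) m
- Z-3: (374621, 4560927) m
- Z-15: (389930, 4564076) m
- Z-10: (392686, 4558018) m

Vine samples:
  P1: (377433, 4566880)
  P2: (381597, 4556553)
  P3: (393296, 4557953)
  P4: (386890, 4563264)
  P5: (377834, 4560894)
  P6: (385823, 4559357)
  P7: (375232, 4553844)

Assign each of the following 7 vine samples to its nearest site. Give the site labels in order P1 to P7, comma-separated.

P1 → Z-3 (d²=43345553.00)
P2 → Z-19 (d²=33218.00)
P3 → Z-10 (d²=376325.00)
P4 → Z-15 (d²=9900944.00)
P5 → Z-12 (d²=2107117.00)
P6 → Z-19 (d²=23997690.00)
P7 → Z-17 (d²=8803933.00)

Z-3, Z-19, Z-10, Z-15, Z-12, Z-19, Z-17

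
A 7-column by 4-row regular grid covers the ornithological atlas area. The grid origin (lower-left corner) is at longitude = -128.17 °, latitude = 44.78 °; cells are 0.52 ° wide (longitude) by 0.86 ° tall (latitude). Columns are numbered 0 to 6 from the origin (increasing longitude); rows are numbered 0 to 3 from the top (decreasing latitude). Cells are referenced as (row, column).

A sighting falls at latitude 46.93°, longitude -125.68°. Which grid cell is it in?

Column index: ⌊(-125.68 − -128.17) / 0.52⌋ = ⌊4.788⌋ = 4
Row offset from origin: ⌊(46.93 − 44.78) / 0.86⌋ = ⌊2.500⌋ = 2 → row 1 (counted from top)

(1, 4)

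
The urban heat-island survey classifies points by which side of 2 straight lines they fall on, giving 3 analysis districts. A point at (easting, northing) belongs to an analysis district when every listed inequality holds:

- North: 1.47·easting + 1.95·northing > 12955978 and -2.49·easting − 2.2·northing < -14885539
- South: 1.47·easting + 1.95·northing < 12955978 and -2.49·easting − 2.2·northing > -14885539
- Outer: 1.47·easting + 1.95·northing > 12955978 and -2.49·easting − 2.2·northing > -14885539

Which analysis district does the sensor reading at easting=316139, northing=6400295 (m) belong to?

South

1.47·316139 + 1.95·6400295 = 12945299.580, which is < 12955978
-2.49·316139 − 2.2·6400295 = -14867835.110, which is > -14885539
This sign pattern matches South.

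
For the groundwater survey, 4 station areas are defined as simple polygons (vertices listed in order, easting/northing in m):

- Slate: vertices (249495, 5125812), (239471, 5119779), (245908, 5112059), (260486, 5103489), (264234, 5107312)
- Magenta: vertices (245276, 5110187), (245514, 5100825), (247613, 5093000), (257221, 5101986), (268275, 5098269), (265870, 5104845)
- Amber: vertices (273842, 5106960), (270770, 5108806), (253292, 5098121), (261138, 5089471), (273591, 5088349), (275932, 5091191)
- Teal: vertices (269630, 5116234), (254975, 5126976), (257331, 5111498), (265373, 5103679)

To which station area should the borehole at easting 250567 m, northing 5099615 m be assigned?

Magenta

Cast a ray rightward from (250567, 5099615). For each polygon, the edges (by vertex number in listed order) whose endpoints lie on opposite sides of northing = 5099615, where each meets that height, and whether that is right or left of the point:
Slate: no edge straddles that height → 0 crossings.
Magenta: 2–3 at easting≈245838.6 (left), 3–4 at easting≈254685.9 (right), 4–5 at easting≈264272.1 (right), 5–6 at easting≈267782.7 (right) → 3 crossings.
Amber: 2–3 at easting≈255735.8 (right), 6–1 at easting≈274815.5 (right) → 2 crossings.
Teal: no edge straddles that height → 0 crossings.
Only Magenta has an odd count, so the point is inside Magenta.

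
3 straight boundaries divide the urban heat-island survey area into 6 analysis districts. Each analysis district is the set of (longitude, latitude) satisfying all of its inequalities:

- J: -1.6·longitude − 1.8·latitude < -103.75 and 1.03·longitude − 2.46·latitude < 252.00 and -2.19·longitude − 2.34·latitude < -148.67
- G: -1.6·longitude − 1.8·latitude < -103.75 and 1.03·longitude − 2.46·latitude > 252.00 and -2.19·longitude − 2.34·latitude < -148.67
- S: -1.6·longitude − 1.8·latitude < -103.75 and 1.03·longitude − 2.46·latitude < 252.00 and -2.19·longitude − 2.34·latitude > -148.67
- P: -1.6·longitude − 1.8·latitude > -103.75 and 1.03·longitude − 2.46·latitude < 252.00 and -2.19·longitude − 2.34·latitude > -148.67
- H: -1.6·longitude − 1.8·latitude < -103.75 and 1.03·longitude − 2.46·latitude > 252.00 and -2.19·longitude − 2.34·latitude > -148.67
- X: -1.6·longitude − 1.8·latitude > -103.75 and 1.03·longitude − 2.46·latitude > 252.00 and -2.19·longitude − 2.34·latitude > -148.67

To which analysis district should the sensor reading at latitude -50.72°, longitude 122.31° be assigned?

J

-1.6·122.31 − 1.8·-50.72 = -104.400, which is < -103.75
1.03·122.31 − 2.46·-50.72 = 250.750, which is < 252.00
-2.19·122.31 − 2.34·-50.72 = -149.174, which is < -148.67
This sign pattern matches J.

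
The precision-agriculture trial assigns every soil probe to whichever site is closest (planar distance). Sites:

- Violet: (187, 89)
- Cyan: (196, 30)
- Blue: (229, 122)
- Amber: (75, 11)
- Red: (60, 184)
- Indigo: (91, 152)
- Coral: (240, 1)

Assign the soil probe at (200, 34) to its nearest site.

Squared distances to each site:
Violet: 3194.000; Cyan: 32.000; Blue: 8585.000; Amber: 16154.000; Red: 42100.000; Indigo: 25805.000; Coral: 2689.000.
Minimum at Cyan.

Cyan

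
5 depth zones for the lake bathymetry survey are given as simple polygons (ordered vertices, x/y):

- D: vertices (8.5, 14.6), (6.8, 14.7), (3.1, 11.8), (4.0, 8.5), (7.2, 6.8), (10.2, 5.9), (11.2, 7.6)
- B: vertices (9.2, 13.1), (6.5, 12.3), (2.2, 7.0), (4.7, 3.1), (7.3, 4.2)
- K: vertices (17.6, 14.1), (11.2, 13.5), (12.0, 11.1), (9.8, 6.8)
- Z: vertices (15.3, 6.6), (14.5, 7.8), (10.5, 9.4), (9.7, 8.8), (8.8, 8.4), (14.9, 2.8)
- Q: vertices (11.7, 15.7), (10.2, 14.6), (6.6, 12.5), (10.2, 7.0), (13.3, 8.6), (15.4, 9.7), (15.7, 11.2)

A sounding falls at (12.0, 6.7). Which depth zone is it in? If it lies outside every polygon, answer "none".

Z

Cast a ray rightward from (12.0, 6.7). For each polygon, the edges (by vertex number in listed order) whose endpoints lie on opposite sides of y = 6.7, where each meets that height, and whether that is right or left of the point:
D: 5–6 at x≈7.53 (left), 6–7 at x≈10.67 (left) → 0 crossings.
B: 3–4 at x≈2.39 (left), 5–1 at x≈7.83 (left) → 0 crossings.
K: no edge straddles that height → 0 crossings.
Z: 1–2 at x≈15.23 (right), 5–6 at x≈10.65 (left) → 1 crossing.
Q: no edge straddles that height → 0 crossings.
Only Z has an odd count, so the point is inside Z.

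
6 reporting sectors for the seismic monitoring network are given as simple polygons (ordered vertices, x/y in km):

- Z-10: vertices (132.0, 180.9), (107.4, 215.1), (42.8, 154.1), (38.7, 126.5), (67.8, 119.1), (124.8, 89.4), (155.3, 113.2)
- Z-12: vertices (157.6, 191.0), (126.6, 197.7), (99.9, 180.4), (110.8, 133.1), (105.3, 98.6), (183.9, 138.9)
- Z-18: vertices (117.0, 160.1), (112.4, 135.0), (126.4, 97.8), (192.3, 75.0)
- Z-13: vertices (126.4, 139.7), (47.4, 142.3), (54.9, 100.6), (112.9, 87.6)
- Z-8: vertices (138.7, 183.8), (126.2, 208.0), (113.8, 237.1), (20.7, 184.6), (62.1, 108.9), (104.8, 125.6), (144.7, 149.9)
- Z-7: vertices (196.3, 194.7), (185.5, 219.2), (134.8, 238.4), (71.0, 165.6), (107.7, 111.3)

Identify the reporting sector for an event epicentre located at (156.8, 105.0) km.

Cast a ray rightward from (156.8, 105.0). For each polygon, the edges (by vertex number in listed order) whose endpoints lie on opposite sides of y = 105.0, where each meets that height, and whether that is right or left of the point:
Z-10: 5–6 at x≈94.86 (left), 6–7 at x≈144.79 (left) → 0 crossings.
Z-12: 4–5 at x≈106.32 (left), 5–6 at x≈117.78 (left) → 0 crossings.
Z-18: 2–3 at x≈123.69 (left), 4–1 at x≈165.75 (right) → 1 crossing.
Z-13: 2–3 at x≈54.11 (left), 4–1 at x≈117.41 (left) → 0 crossings.
Z-8: no edge straddles that height → 0 crossings.
Z-7: no edge straddles that height → 0 crossings.
Only Z-18 has an odd count, so the point is inside Z-18.

Z-18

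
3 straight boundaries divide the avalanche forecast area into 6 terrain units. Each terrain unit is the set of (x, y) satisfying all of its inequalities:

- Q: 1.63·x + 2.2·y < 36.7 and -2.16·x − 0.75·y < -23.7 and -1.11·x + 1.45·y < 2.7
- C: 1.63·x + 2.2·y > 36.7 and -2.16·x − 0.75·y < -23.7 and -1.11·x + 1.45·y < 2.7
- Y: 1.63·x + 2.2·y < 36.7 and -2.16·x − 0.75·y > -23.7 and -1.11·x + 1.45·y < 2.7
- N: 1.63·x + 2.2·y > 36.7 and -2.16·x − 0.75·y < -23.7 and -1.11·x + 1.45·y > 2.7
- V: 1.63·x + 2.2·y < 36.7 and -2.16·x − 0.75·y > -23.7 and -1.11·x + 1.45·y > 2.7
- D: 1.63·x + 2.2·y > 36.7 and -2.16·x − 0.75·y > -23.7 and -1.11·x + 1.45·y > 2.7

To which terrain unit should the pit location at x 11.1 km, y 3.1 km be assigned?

Q

1.63·11.1 + 2.2·3.1 = 24.913, which is < 36.7
-2.16·11.1 − 0.75·3.1 = -26.301, which is < -23.7
-1.11·11.1 + 1.45·3.1 = -7.826, which is < 2.7
This sign pattern matches Q.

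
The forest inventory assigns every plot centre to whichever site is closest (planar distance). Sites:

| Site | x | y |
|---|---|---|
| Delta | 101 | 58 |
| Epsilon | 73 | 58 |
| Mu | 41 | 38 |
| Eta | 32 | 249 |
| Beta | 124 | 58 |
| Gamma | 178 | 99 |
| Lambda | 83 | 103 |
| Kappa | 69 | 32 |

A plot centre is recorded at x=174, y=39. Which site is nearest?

Beta

Squared distances to each site:
Delta: 5690.000; Epsilon: 10562.000; Mu: 17690.000; Eta: 64264.000; Beta: 2861.000; Gamma: 3616.000; Lambda: 12377.000; Kappa: 11074.000.
Minimum at Beta.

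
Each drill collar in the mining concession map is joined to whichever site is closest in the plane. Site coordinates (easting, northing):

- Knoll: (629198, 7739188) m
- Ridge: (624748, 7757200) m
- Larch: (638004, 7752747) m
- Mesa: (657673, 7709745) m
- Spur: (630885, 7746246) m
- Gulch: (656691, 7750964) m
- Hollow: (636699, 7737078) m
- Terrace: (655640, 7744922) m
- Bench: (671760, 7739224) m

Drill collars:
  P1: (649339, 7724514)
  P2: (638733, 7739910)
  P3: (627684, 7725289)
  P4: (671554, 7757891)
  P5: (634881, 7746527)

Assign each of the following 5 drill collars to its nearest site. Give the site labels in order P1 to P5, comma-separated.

Mesa, Hollow, Knoll, Gulch, Spur

P1 → Mesa (d²=287578917.00)
P2 → Hollow (d²=12157380.00)
P3 → Knoll (d²=195474397.00)
P4 → Gulch (d²=268892098.00)
P5 → Spur (d²=16046977.00)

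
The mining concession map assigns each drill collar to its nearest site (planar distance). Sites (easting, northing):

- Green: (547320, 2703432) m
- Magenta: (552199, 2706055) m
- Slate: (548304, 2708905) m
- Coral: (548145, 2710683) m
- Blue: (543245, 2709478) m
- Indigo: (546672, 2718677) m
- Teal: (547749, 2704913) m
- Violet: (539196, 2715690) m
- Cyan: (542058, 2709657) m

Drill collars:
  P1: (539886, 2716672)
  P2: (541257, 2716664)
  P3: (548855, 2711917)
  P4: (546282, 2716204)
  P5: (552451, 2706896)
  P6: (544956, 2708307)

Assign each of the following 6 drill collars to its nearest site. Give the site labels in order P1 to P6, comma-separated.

P1 → Violet (d²=1440424.00)
P2 → Violet (d²=5196397.00)
P3 → Coral (d²=2026856.00)
P4 → Indigo (d²=6267829.00)
P5 → Magenta (d²=770785.00)
P6 → Blue (d²=4298762.00)

Violet, Violet, Coral, Indigo, Magenta, Blue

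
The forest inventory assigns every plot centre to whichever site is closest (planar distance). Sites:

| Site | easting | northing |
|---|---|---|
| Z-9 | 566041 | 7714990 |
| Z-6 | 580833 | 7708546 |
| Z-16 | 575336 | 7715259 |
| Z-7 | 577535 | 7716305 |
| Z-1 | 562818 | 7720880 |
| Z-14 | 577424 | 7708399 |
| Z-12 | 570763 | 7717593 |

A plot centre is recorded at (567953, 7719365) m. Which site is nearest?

Squared distances to each site:
Z-9: 22796369.000; Z-6: 282945161.000; Z-16: 71367925.000; Z-7: 101178324.000; Z-1: 28663450.000; Z-14: 209952997.000; Z-12: 11036084.000.
Minimum at Z-12.

Z-12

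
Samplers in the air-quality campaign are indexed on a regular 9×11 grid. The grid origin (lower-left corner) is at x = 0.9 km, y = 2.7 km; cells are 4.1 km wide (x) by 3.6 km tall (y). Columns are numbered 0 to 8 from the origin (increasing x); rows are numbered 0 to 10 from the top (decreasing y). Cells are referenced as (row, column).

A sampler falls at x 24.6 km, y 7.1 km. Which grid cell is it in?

Column index: ⌊(24.6 − 0.9) / 4.1⌋ = ⌊5.780⌋ = 5
Row offset from origin: ⌊(7.1 − 2.7) / 3.6⌋ = ⌊1.222⌋ = 1 → row 9 (counted from top)

(9, 5)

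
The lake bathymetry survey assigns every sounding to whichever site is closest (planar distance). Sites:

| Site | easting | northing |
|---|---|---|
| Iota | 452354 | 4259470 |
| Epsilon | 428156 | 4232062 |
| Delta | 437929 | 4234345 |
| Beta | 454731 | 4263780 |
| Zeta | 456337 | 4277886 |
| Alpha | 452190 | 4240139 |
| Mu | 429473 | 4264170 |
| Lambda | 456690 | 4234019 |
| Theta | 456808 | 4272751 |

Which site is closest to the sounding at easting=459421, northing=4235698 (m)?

Squared distances to each site:
Iota: 615050473.000; Epsilon: 990720721.000; Delta: 463736673.000; Beta: 810594824.000; Zeta: 1789338400.000; Alpha: 72009842.000; Mu: 1707537488.000; Lambda: 10277402.000; Theta: 1379752578.000.
Minimum at Lambda.

Lambda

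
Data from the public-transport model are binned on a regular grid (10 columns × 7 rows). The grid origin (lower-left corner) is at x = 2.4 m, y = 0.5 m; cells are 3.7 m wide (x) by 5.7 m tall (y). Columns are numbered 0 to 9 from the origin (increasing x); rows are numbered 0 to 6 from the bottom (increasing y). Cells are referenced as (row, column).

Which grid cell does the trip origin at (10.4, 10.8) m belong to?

Column index: ⌊(10.4 − 2.4) / 3.7⌋ = ⌊2.162⌋ = 2
Row offset from origin: ⌊(10.8 − 0.5) / 5.7⌋ = ⌊1.807⌋ = 1 → row 1

(1, 2)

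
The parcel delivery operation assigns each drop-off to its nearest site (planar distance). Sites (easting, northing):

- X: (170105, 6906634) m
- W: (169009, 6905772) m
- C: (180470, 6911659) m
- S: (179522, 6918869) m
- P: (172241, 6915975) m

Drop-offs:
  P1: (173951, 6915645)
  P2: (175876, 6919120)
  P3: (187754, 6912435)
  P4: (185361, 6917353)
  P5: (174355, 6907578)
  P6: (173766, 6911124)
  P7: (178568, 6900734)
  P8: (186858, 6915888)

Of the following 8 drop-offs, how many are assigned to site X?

P1 → P
P2 → S
P3 → C
P4 → S
P5 → X
P6 → P
P7 → X
P8 → C
2 of the 8 go to X.

2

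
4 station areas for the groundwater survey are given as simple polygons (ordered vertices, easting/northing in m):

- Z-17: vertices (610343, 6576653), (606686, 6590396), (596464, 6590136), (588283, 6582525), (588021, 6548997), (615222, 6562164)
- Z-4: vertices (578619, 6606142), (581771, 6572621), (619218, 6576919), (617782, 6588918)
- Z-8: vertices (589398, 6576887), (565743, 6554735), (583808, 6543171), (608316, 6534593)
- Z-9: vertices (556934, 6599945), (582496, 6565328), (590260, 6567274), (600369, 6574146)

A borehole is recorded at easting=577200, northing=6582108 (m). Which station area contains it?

Cast a ray rightward from (577200, 6582108). For each polygon, the edges (by vertex number in listed order) whose endpoints lie on opposite sides of northing = 6582108, where each meets that height, and whether that is right or left of the point:
Z-17: 1–2 at easting≈608891.4 (right), 4–5 at easting≈588279.7 (right) → 2 crossings.
Z-4: 1–2 at easting≈580878.9 (right), 3–4 at easting≈618597.0 (right) → 2 crossings.
Z-8: no edge straddles that height → 0 crossings.
Z-9: 1–2 at easting≈570105.3 (left), 4–1 at easting≈586964.2 (right) → 1 crossing.
Only Z-9 has an odd count, so the point is inside Z-9.

Z-9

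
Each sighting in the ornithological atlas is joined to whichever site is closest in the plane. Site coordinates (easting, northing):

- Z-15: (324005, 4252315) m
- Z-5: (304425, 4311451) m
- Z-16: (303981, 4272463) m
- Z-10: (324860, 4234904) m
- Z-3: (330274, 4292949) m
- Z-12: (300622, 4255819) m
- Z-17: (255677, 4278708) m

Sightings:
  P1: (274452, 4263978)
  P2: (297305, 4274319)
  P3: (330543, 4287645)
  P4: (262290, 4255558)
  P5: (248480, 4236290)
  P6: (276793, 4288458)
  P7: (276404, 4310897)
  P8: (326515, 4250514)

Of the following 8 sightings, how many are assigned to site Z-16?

1

P1 → Z-17
P2 → Z-16
P3 → Z-3
P4 → Z-17
P5 → Z-17
P6 → Z-17
P7 → Z-5
P8 → Z-15
1 of the 8 goes to Z-16.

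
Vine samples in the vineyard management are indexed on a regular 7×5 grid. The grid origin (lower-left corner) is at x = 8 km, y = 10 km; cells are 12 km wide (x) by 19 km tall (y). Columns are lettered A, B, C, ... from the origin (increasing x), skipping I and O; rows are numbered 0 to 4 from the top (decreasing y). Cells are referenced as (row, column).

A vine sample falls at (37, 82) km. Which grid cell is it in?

Column index: ⌊(37 − 8) / 12⌋ = ⌊2.417⌋ = 2 → column C
Row offset from origin: ⌊(82 − 10) / 19⌋ = ⌊3.789⌋ = 3 → row 1 (counted from top)

(1, C)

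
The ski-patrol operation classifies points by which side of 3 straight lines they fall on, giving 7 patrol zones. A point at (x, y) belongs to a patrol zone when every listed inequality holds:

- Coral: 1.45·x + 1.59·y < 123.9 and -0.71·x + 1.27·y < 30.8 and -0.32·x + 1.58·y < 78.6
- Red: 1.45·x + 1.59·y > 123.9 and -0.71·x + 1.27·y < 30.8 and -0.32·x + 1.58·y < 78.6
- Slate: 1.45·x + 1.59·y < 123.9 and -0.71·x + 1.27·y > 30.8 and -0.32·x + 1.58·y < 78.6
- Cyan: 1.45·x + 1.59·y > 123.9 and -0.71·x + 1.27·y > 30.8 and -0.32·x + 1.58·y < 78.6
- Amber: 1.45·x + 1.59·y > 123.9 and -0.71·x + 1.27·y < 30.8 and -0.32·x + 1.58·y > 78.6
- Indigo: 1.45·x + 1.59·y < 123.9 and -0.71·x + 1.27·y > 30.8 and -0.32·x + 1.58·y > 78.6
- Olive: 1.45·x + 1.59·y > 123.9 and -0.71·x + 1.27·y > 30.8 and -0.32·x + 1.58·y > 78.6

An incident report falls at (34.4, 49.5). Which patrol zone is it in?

Cyan

1.45·34.4 + 1.59·49.5 = 128.585, which is > 123.9
-0.71·34.4 + 1.27·49.5 = 38.441, which is > 30.8
-0.32·34.4 + 1.58·49.5 = 67.202, which is < 78.6
This sign pattern matches Cyan.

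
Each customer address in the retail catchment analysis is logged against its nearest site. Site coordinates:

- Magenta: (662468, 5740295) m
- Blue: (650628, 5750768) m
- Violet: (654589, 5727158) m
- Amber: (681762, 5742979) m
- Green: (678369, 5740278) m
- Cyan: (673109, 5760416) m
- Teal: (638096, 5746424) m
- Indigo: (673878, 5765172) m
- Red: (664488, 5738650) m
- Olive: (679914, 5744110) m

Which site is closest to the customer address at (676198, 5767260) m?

Indigo

Squared distances to each site:
Magenta: 915624125.000; Blue: 925810964.000; Violet: 2075119285.000; Amber: 620525057.000; Green: 732741565.000; Cyan: 56382257.000; Teal: 1885901300.000; Indigo: 9742144.000; Red: 955656200.000; Olive: 549731156.000.
Minimum at Indigo.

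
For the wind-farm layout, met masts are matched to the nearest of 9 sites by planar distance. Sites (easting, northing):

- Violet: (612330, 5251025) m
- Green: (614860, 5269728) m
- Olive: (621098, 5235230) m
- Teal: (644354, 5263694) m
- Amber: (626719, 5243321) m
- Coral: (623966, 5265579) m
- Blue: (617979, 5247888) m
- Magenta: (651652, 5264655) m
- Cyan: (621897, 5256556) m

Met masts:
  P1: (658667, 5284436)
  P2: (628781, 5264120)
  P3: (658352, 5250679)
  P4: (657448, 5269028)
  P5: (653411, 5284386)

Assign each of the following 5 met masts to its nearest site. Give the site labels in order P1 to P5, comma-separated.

Magenta, Coral, Magenta, Magenta, Magenta

P1 → Magenta (d²=440498186.00)
P2 → Coral (d²=25312906.00)
P3 → Magenta (d²=240218576.00)
P4 → Magenta (d²=52716745.00)
P5 → Magenta (d²=392406442.00)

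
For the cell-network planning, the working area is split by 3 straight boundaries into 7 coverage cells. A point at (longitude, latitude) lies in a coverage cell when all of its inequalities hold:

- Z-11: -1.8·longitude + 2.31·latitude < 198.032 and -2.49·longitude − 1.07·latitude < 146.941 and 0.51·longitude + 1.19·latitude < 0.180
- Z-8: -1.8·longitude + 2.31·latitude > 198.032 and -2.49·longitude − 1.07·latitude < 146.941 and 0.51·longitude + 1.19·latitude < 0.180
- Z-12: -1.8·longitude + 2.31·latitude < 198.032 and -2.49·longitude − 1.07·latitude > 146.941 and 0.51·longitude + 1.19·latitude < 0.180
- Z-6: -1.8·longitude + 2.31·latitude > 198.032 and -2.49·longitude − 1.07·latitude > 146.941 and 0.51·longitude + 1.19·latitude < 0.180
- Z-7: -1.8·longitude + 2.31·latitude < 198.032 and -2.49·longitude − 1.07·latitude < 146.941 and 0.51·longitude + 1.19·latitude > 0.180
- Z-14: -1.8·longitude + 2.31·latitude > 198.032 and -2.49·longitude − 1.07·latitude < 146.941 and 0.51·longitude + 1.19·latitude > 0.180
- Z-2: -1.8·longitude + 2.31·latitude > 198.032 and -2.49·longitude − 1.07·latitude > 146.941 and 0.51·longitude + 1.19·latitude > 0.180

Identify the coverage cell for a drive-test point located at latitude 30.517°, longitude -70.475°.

-1.8·-70.475 + 2.31·30.517 = 197.349, which is < 198.032
-2.49·-70.475 − 1.07·30.517 = 142.830, which is < 146.941
0.51·-70.475 + 1.19·30.517 = 0.373, which is > 0.180
This sign pattern matches Z-7.

Z-7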